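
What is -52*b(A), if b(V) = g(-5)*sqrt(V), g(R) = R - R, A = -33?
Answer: 0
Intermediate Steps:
g(R) = 0
b(V) = 0 (b(V) = 0*sqrt(V) = 0)
-52*b(A) = -52*0 = 0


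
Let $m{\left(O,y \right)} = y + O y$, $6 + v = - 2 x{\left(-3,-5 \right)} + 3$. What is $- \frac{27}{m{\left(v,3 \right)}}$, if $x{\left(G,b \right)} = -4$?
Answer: $- \frac{3}{2} \approx -1.5$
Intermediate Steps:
$v = 5$ ($v = -6 + \left(\left(-2\right) \left(-4\right) + 3\right) = -6 + \left(8 + 3\right) = -6 + 11 = 5$)
$- \frac{27}{m{\left(v,3 \right)}} = - \frac{27}{3 \left(1 + 5\right)} = - \frac{27}{3 \cdot 6} = - \frac{27}{18} = \left(-27\right) \frac{1}{18} = - \frac{3}{2}$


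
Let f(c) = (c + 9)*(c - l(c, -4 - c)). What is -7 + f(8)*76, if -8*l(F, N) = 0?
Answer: 10329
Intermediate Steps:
l(F, N) = 0 (l(F, N) = -1/8*0 = 0)
f(c) = c*(9 + c) (f(c) = (c + 9)*(c - 1*0) = (9 + c)*(c + 0) = (9 + c)*c = c*(9 + c))
-7 + f(8)*76 = -7 + (8*(9 + 8))*76 = -7 + (8*17)*76 = -7 + 136*76 = -7 + 10336 = 10329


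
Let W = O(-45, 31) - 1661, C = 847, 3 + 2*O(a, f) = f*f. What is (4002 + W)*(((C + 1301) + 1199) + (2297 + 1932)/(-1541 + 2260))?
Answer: 6798236040/719 ≈ 9.4551e+6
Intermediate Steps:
O(a, f) = -3/2 + f²/2 (O(a, f) = -3/2 + (f*f)/2 = -3/2 + f²/2)
W = -1182 (W = (-3/2 + (½)*31²) - 1661 = (-3/2 + (½)*961) - 1661 = (-3/2 + 961/2) - 1661 = 479 - 1661 = -1182)
(4002 + W)*(((C + 1301) + 1199) + (2297 + 1932)/(-1541 + 2260)) = (4002 - 1182)*(((847 + 1301) + 1199) + (2297 + 1932)/(-1541 + 2260)) = 2820*((2148 + 1199) + 4229/719) = 2820*(3347 + 4229*(1/719)) = 2820*(3347 + 4229/719) = 2820*(2410722/719) = 6798236040/719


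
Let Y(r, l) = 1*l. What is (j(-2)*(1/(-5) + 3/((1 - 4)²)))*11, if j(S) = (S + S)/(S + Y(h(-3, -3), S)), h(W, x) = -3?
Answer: 22/15 ≈ 1.4667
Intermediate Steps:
Y(r, l) = l
j(S) = 1 (j(S) = (S + S)/(S + S) = (2*S)/((2*S)) = (2*S)*(1/(2*S)) = 1)
(j(-2)*(1/(-5) + 3/((1 - 4)²)))*11 = (1*(1/(-5) + 3/((1 - 4)²)))*11 = (1*(1*(-⅕) + 3/((-3)²)))*11 = (1*(-⅕ + 3/9))*11 = (1*(-⅕ + 3*(⅑)))*11 = (1*(-⅕ + ⅓))*11 = (1*(2/15))*11 = (2/15)*11 = 22/15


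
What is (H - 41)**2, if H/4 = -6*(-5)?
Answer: 6241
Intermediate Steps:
H = 120 (H = 4*(-6*(-5)) = 4*30 = 120)
(H - 41)**2 = (120 - 41)**2 = 79**2 = 6241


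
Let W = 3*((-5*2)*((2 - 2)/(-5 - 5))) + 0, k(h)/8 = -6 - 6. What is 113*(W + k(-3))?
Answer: -10848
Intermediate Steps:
k(h) = -96 (k(h) = 8*(-6 - 6) = 8*(-12) = -96)
W = 0 (W = 3*(-0/(-10)) + 0 = 3*(-0*(-1)/10) + 0 = 3*(-10*0) + 0 = 3*0 + 0 = 0 + 0 = 0)
113*(W + k(-3)) = 113*(0 - 96) = 113*(-96) = -10848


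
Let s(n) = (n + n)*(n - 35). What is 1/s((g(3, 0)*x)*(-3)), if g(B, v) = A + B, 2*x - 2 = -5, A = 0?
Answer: -2/1161 ≈ -0.0017227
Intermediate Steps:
x = -3/2 (x = 1 + (1/2)*(-5) = 1 - 5/2 = -3/2 ≈ -1.5000)
g(B, v) = B (g(B, v) = 0 + B = B)
s(n) = 2*n*(-35 + n) (s(n) = (2*n)*(-35 + n) = 2*n*(-35 + n))
1/s((g(3, 0)*x)*(-3)) = 1/(2*((3*(-3/2))*(-3))*(-35 + (3*(-3/2))*(-3))) = 1/(2*(-9/2*(-3))*(-35 - 9/2*(-3))) = 1/(2*(27/2)*(-35 + 27/2)) = 1/(2*(27/2)*(-43/2)) = 1/(-1161/2) = -2/1161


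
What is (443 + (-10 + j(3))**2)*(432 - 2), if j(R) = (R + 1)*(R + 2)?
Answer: 233490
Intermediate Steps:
j(R) = (1 + R)*(2 + R)
(443 + (-10 + j(3))**2)*(432 - 2) = (443 + (-10 + (2 + 3**2 + 3*3))**2)*(432 - 2) = (443 + (-10 + (2 + 9 + 9))**2)*430 = (443 + (-10 + 20)**2)*430 = (443 + 10**2)*430 = (443 + 100)*430 = 543*430 = 233490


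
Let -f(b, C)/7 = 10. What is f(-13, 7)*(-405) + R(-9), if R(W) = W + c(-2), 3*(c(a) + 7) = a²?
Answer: 85006/3 ≈ 28335.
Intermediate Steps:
f(b, C) = -70 (f(b, C) = -7*10 = -70)
c(a) = -7 + a²/3
R(W) = -17/3 + W (R(W) = W + (-7 + (⅓)*(-2)²) = W + (-7 + (⅓)*4) = W + (-7 + 4/3) = W - 17/3 = -17/3 + W)
f(-13, 7)*(-405) + R(-9) = -70*(-405) + (-17/3 - 9) = 28350 - 44/3 = 85006/3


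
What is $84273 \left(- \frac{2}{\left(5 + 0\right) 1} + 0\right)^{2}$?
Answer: $\frac{337092}{25} \approx 13484.0$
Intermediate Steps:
$84273 \left(- \frac{2}{\left(5 + 0\right) 1} + 0\right)^{2} = 84273 \left(- \frac{2}{5 \cdot 1} + 0\right)^{2} = 84273 \left(- \frac{2}{5} + 0\right)^{2} = 84273 \left(- \frac{2}{5}\right)^{2} = 84273 \cdot \frac{4}{25} = \frac{337092}{25}$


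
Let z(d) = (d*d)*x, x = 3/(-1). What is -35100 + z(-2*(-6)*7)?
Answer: -56268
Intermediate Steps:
x = -3 (x = 3*(-1) = -3)
z(d) = -3*d² (z(d) = (d*d)*(-3) = d²*(-3) = -3*d²)
-35100 + z(-2*(-6)*7) = -35100 - 3*(-2*(-6)*7)² = -35100 - 3*(12*7)² = -35100 - 3*84² = -35100 - 3*7056 = -35100 - 21168 = -56268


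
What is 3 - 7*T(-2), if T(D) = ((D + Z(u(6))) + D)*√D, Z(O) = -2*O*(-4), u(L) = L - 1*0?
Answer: 3 - 308*I*√2 ≈ 3.0 - 435.58*I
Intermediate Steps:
u(L) = L (u(L) = L + 0 = L)
Z(O) = 8*O (Z(O) = -(-8)*O = 8*O)
T(D) = √D*(48 + 2*D) (T(D) = ((D + 8*6) + D)*√D = ((D + 48) + D)*√D = ((48 + D) + D)*√D = (48 + 2*D)*√D = √D*(48 + 2*D))
3 - 7*T(-2) = 3 - 14*√(-2)*(24 - 2) = 3 - 14*I*√2*22 = 3 - 308*I*√2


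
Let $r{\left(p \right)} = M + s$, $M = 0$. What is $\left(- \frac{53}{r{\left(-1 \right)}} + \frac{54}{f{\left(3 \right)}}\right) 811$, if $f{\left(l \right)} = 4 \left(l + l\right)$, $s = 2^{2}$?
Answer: $-8921$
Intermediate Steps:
$s = 4$
$r{\left(p \right)} = 4$ ($r{\left(p \right)} = 0 + 4 = 4$)
$f{\left(l \right)} = 8 l$ ($f{\left(l \right)} = 4 \cdot 2 l = 8 l$)
$\left(- \frac{53}{r{\left(-1 \right)}} + \frac{54}{f{\left(3 \right)}}\right) 811 = \left(- \frac{53}{4} + \frac{54}{8 \cdot 3}\right) 811 = \left(\left(-53\right) \frac{1}{4} + \frac{54}{24}\right) 811 = \left(- \frac{53}{4} + 54 \cdot \frac{1}{24}\right) 811 = \left(- \frac{53}{4} + \frac{9}{4}\right) 811 = \left(-11\right) 811 = -8921$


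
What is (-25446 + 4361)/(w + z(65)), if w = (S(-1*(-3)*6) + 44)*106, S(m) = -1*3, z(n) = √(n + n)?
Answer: -45817705/9443793 + 21085*√130/18887586 ≈ -4.8389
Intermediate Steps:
z(n) = √2*√n (z(n) = √(2*n) = √2*√n)
S(m) = -3
w = 4346 (w = (-3 + 44)*106 = 41*106 = 4346)
(-25446 + 4361)/(w + z(65)) = (-25446 + 4361)/(4346 + √2*√65) = -21085/(4346 + √130)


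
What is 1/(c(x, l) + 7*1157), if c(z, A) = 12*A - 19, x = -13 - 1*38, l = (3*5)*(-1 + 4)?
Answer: 1/8620 ≈ 0.00011601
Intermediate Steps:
l = 45 (l = 15*3 = 45)
x = -51 (x = -13 - 38 = -51)
c(z, A) = -19 + 12*A
1/(c(x, l) + 7*1157) = 1/((-19 + 12*45) + 7*1157) = 1/((-19 + 540) + 8099) = 1/(521 + 8099) = 1/8620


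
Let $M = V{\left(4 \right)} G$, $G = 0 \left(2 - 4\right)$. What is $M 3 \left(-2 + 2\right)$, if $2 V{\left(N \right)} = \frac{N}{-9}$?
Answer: $0$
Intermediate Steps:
$V{\left(N \right)} = - \frac{N}{18}$ ($V{\left(N \right)} = \frac{N \frac{1}{-9}}{2} = \frac{N \left(- \frac{1}{9}\right)}{2} = \frac{\left(- \frac{1}{9}\right) N}{2} = - \frac{N}{18}$)
$G = 0$ ($G = 0 \left(2 + \left(-5 + 1\right)\right) = 0 \left(2 - 4\right) = 0 \left(-2\right) = 0$)
$M = 0$ ($M = \left(- \frac{1}{18}\right) 4 \cdot 0 = \left(- \frac{2}{9}\right) 0 = 0$)
$M 3 \left(-2 + 2\right) = 0 \cdot 3 \left(-2 + 2\right) = 0 \cdot 3 \cdot 0 = 0 \cdot 0 = 0$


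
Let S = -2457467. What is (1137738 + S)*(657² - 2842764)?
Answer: 3182018387835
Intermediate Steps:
(1137738 + S)*(657² - 2842764) = (1137738 - 2457467)*(657² - 2842764) = -1319729*(431649 - 2842764) = -1319729*(-2411115) = 3182018387835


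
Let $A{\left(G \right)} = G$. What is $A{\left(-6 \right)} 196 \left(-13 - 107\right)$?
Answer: $141120$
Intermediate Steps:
$A{\left(-6 \right)} 196 \left(-13 - 107\right) = \left(-6\right) 196 \left(-13 - 107\right) = \left(-1176\right) \left(-120\right) = 141120$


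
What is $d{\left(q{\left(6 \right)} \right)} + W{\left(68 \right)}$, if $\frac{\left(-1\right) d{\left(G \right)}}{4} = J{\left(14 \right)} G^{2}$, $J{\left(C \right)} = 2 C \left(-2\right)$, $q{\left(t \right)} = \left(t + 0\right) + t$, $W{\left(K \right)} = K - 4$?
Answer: $32320$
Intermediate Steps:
$W{\left(K \right)} = -4 + K$ ($W{\left(K \right)} = K - 4 = -4 + K$)
$q{\left(t \right)} = 2 t$ ($q{\left(t \right)} = t + t = 2 t$)
$J{\left(C \right)} = - 4 C$
$d{\left(G \right)} = 224 G^{2}$ ($d{\left(G \right)} = - 4 \left(-4\right) 14 G^{2} = - 4 \left(- 56 G^{2}\right) = 224 G^{2}$)
$d{\left(q{\left(6 \right)} \right)} + W{\left(68 \right)} = 224 \left(2 \cdot 6\right)^{2} + \left(-4 + 68\right) = 224 \cdot 12^{2} + 64 = 224 \cdot 144 + 64 = 32256 + 64 = 32320$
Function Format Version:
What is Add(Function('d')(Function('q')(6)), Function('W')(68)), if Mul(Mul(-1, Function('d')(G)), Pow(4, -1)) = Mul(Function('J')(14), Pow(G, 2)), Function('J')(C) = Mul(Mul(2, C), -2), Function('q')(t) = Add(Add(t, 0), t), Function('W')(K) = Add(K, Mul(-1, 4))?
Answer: 32320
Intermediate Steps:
Function('W')(K) = Add(-4, K) (Function('W')(K) = Add(K, -4) = Add(-4, K))
Function('q')(t) = Mul(2, t) (Function('q')(t) = Add(t, t) = Mul(2, t))
Function('J')(C) = Mul(-4, C)
Function('d')(G) = Mul(224, Pow(G, 2)) (Function('d')(G) = Mul(-4, Mul(Mul(-4, 14), Pow(G, 2))) = Mul(-4, Mul(-56, Pow(G, 2))) = Mul(224, Pow(G, 2)))
Add(Function('d')(Function('q')(6)), Function('W')(68)) = Add(Mul(224, Pow(Mul(2, 6), 2)), Add(-4, 68)) = Add(Mul(224, Pow(12, 2)), 64) = Add(Mul(224, 144), 64) = Add(32256, 64) = 32320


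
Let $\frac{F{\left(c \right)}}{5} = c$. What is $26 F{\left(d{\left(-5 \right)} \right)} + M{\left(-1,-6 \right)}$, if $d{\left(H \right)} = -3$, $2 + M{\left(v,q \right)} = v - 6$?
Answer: $-399$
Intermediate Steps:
$M{\left(v,q \right)} = -8 + v$ ($M{\left(v,q \right)} = -2 + \left(v - 6\right) = -2 + \left(-6 + v\right) = -8 + v$)
$F{\left(c \right)} = 5 c$
$26 F{\left(d{\left(-5 \right)} \right)} + M{\left(-1,-6 \right)} = 26 \cdot 5 \left(-3\right) - 9 = 26 \left(-15\right) - 9 = -390 - 9 = -399$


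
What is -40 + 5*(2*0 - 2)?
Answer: -50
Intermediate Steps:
-40 + 5*(2*0 - 2) = -40 + 5*(0 - 2) = -40 + 5*(-2) = -40 - 10 = -50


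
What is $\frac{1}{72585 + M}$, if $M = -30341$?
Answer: $\frac{1}{42244} \approx 2.3672 \cdot 10^{-5}$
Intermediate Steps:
$\frac{1}{72585 + M} = \frac{1}{72585 - 30341} = \frac{1}{42244}$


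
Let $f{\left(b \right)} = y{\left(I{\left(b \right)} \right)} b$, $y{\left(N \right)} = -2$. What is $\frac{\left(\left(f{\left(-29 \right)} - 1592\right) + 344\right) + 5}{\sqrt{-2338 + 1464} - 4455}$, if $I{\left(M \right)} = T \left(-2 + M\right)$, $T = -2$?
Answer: $\frac{5279175}{19847899} + \frac{1185 i \sqrt{874}}{19847899} \approx 0.26598 + 0.0017651 i$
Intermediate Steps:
$I{\left(M \right)} = 4 - 2 M$ ($I{\left(M \right)} = - 2 \left(-2 + M\right) = 4 - 2 M$)
$f{\left(b \right)} = - 2 b$
$\frac{\left(\left(f{\left(-29 \right)} - 1592\right) + 344\right) + 5}{\sqrt{-2338 + 1464} - 4455} = \frac{\left(\left(\left(-2\right) \left(-29\right) - 1592\right) + 344\right) + 5}{\sqrt{-2338 + 1464} - 4455} = \frac{\left(\left(58 - 1592\right) + 344\right) + 5}{\sqrt{-874} - 4455} = \frac{\left(-1534 + 344\right) + 5}{i \sqrt{874} - 4455} = \frac{-1190 + 5}{-4455 + i \sqrt{874}} = - \frac{1185}{-4455 + i \sqrt{874}}$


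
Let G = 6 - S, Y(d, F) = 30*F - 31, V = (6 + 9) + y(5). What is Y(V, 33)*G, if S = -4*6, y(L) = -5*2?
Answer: 28770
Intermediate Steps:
y(L) = -10
V = 5 (V = (6 + 9) - 10 = 15 - 10 = 5)
S = -24
Y(d, F) = -31 + 30*F
G = 30 (G = 6 - 1*(-24) = 6 + 24 = 30)
Y(V, 33)*G = (-31 + 30*33)*30 = (-31 + 990)*30 = 959*30 = 28770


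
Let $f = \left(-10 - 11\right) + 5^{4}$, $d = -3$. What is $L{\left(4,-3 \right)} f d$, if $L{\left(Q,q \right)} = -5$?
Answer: $9060$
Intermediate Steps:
$f = 604$ ($f = -21 + 625 = 604$)
$L{\left(4,-3 \right)} f d = \left(-5\right) 604 \left(-3\right) = \left(-3020\right) \left(-3\right) = 9060$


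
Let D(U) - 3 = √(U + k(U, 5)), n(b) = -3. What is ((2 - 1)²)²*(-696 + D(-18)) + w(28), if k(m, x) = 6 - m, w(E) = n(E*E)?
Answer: -696 + √6 ≈ -693.55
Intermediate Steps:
w(E) = -3
D(U) = 3 + √6 (D(U) = 3 + √(U + (6 - U)) = 3 + √6)
((2 - 1)²)²*(-696 + D(-18)) + w(28) = ((2 - 1)²)²*(-696 + (3 + √6)) - 3 = (1²)²*(-693 + √6) - 3 = 1²*(-693 + √6) - 3 = 1*(-693 + √6) - 3 = (-693 + √6) - 3 = -696 + √6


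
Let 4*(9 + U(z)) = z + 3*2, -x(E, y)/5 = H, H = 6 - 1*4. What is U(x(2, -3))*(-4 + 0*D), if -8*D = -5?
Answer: 40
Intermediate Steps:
D = 5/8 (D = -1/8*(-5) = 5/8 ≈ 0.62500)
H = 2 (H = 6 - 4 = 2)
x(E, y) = -10 (x(E, y) = -5*2 = -10)
U(z) = -15/2 + z/4 (U(z) = -9 + (z + 3*2)/4 = -9 + (z + 6)/4 = -9 + (6 + z)/4 = -9 + (3/2 + z/4) = -15/2 + z/4)
U(x(2, -3))*(-4 + 0*D) = (-15/2 + (1/4)*(-10))*(-4 + 0*(5/8)) = (-15/2 - 5/2)*(-4 + 0) = -10*(-4) = 40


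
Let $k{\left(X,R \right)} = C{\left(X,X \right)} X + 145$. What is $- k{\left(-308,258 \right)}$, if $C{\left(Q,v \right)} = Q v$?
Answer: $29217967$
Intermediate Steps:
$k{\left(X,R \right)} = 145 + X^{3}$ ($k{\left(X,R \right)} = X X X + 145 = X^{2} X + 145 = X^{3} + 145 = 145 + X^{3}$)
$- k{\left(-308,258 \right)} = - (145 + \left(-308\right)^{3}) = - (145 - 29218112) = \left(-1\right) \left(-29217967\right) = 29217967$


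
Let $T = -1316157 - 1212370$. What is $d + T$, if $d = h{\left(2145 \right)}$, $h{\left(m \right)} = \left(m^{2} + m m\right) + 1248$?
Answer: $6674771$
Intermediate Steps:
$T = -2528527$ ($T = -1316157 - 1212370 = -2528527$)
$h{\left(m \right)} = 1248 + 2 m^{2}$ ($h{\left(m \right)} = \left(m^{2} + m^{2}\right) + 1248 = 2 m^{2} + 1248 = 1248 + 2 m^{2}$)
$d = 9203298$ ($d = 1248 + 2 \cdot 2145^{2} = 1248 + 2 \cdot 4601025 = 1248 + 9202050 = 9203298$)
$d + T = 9203298 - 2528527 = 6674771$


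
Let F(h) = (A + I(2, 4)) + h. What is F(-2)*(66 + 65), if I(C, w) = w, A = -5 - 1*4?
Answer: -917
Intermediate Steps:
A = -9 (A = -5 - 4 = -9)
F(h) = -5 + h (F(h) = (-9 + 4) + h = -5 + h)
F(-2)*(66 + 65) = (-5 - 2)*(66 + 65) = -7*131 = -917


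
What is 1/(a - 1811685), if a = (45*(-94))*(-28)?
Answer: -1/1693245 ≈ -5.9058e-7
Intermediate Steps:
a = 118440 (a = -4230*(-28) = 118440)
1/(a - 1811685) = 1/(118440 - 1811685) = 1/(-1693245) = -1/1693245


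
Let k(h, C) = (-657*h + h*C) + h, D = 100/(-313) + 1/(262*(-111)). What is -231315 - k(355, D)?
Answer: 15278194405/9102666 ≈ 1678.4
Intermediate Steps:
D = -2908513/9102666 (D = 100*(-1/313) + (1/262)*(-1/111) = -100/313 - 1/29082 = -2908513/9102666 ≈ -0.31952)
k(h, C) = -656*h + C*h (k(h, C) = (-657*h + C*h) + h = -656*h + C*h)
-231315 - k(355, D) = -231315 - 355*(-656 - 2908513/9102666) = -231315 - 355*(-5974257409)/9102666 = -231315 - 1*(-2120861380195/9102666) = -231315 + 2120861380195/9102666 = 15278194405/9102666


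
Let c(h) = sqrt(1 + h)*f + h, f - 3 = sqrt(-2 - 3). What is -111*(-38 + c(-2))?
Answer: 4440 - 333*I + 111*sqrt(5) ≈ 4688.2 - 333.0*I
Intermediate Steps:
f = 3 + I*sqrt(5) (f = 3 + sqrt(-2 - 3) = 3 + sqrt(-5) = 3 + I*sqrt(5) ≈ 3.0 + 2.2361*I)
c(h) = h + sqrt(1 + h)*(3 + I*sqrt(5)) (c(h) = sqrt(1 + h)*(3 + I*sqrt(5)) + h = h + sqrt(1 + h)*(3 + I*sqrt(5)))
-111*(-38 + c(-2)) = -111*(-38 + (-2 + sqrt(1 - 2)*(3 + I*sqrt(5)))) = -111*(-38 + (-2 + sqrt(-1)*(3 + I*sqrt(5)))) = -111*(-38 + (-2 + I*(3 + I*sqrt(5)))) = -111*(-40 + I*(3 + I*sqrt(5))) = 4440 - 111*I*(3 + I*sqrt(5))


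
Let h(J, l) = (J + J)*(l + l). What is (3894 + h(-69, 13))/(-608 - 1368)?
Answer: -153/988 ≈ -0.15486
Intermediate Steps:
h(J, l) = 4*J*l (h(J, l) = (2*J)*(2*l) = 4*J*l)
(3894 + h(-69, 13))/(-608 - 1368) = (3894 + 4*(-69)*13)/(-608 - 1368) = (3894 - 3588)/(-1976) = 306*(-1/1976) = -153/988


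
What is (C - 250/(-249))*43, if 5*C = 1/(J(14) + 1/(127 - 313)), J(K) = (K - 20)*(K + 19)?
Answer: 1977567248/45852105 ≈ 43.129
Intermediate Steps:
J(K) = (-20 + K)*(19 + K)
C = -186/184145 (C = 1/(5*((-380 + 14² - 1*14) + 1/(127 - 313))) = 1/(5*((-380 + 196 - 14) + 1/(-186))) = 1/(5*(-198 - 1/186)) = 1/(5*(-36829/186)) = (⅕)*(-186/36829) = -186/184145 ≈ -0.0010101)
(C - 250/(-249))*43 = (-186/184145 - 250/(-249))*43 = (-186/184145 - 250*(-1/249))*43 = (-186/184145 + 250/249)*43 = (45989936/45852105)*43 = 1977567248/45852105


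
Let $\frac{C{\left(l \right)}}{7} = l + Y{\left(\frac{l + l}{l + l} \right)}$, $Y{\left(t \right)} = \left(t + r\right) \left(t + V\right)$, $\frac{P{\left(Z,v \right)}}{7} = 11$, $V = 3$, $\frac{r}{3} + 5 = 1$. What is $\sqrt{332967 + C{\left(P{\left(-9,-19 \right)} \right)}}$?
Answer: $3 \sqrt{37022} \approx 577.23$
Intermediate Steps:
$r = -12$ ($r = -15 + 3 \cdot 1 = -15 + 3 = -12$)
$P{\left(Z,v \right)} = 77$ ($P{\left(Z,v \right)} = 7 \cdot 11 = 77$)
$Y{\left(t \right)} = \left(-12 + t\right) \left(3 + t\right)$ ($Y{\left(t \right)} = \left(t - 12\right) \left(t + 3\right) = \left(-12 + t\right) \left(3 + t\right)$)
$C{\left(l \right)} = -308 + 7 l$ ($C{\left(l \right)} = 7 \left(l - \left(36 - 1 + \frac{9 \left(l + l\right)}{l + l}\right)\right) = 7 \left(l - \left(36 - 1 + \frac{9 \cdot 2 l}{2 l}\right)\right) = 7 \left(l - \left(36 - 1 + 9 \cdot 2 l \frac{1}{2 l}\right)\right) = 7 \left(l - \left(45 - 1\right)\right) = 7 \left(l - 44\right) = 7 \left(-44 + l\right) = -308 + 7 l$)
$\sqrt{332967 + C{\left(P{\left(-9,-19 \right)} \right)}} = \sqrt{332967 + \left(-308 + 7 \cdot 77\right)} = \sqrt{332967 + \left(-308 + 539\right)} = \sqrt{332967 + 231} = \sqrt{333198} = 3 \sqrt{37022}$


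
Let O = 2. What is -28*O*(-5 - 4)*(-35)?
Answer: -17640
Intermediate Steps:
-28*O*(-5 - 4)*(-35) = -56*(-5 - 4)*(-35) = -56*(-9)*(-35) = -28*(-18)*(-35) = 504*(-35) = -17640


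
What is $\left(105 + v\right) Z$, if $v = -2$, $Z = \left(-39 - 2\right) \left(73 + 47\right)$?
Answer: $-506760$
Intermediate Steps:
$Z = -4920$ ($Z = \left(-41\right) 120 = -4920$)
$\left(105 + v\right) Z = \left(105 - 2\right) \left(-4920\right) = 103 \left(-4920\right) = -506760$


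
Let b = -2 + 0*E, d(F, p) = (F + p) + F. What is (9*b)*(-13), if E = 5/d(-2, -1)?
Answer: 234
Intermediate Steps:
d(F, p) = p + 2*F
E = -1 (E = 5/(-1 + 2*(-2)) = 5/(-1 - 4) = 5/(-5) = 5*(-⅕) = -1)
b = -2 (b = -2 + 0*(-1) = -2 + 0 = -2)
(9*b)*(-13) = (9*(-2))*(-13) = -18*(-13) = 234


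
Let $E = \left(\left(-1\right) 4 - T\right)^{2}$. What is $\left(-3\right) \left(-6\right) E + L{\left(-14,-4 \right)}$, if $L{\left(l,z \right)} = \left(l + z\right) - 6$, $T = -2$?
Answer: $48$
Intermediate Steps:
$E = 4$ ($E = \left(\left(-1\right) 4 - -2\right)^{2} = \left(-4 + 2\right)^{2} = \left(-2\right)^{2} = 4$)
$L{\left(l,z \right)} = -6 + l + z$
$\left(-3\right) \left(-6\right) E + L{\left(-14,-4 \right)} = \left(-3\right) \left(-6\right) 4 - 24 = 18 \cdot 4 - 24 = 72 - 24 = 48$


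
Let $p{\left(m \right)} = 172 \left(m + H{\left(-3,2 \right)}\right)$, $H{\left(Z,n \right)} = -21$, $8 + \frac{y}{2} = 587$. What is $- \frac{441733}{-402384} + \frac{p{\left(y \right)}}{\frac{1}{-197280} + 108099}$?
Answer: $\frac{24944619829369307}{8581148924994096} \approx 2.9069$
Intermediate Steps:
$y = 1158$ ($y = -16 + 2 \cdot 587 = -16 + 1174 = 1158$)
$p{\left(m \right)} = -3612 + 172 m$ ($p{\left(m \right)} = 172 \left(m - 21\right) = 172 \left(-21 + m\right) = -3612 + 172 m$)
$- \frac{441733}{-402384} + \frac{p{\left(y \right)}}{\frac{1}{-197280} + 108099} = - \frac{441733}{-402384} + \frac{-3612 + 172 \cdot 1158}{\frac{1}{-197280} + 108099} = \left(-441733\right) \left(- \frac{1}{402384}\right) + \frac{-3612 + 199176}{- \frac{1}{197280} + 108099} = \frac{441733}{402384} + \frac{195564}{\frac{21325770719}{197280}} = \frac{441733}{402384} + 195564 \cdot \frac{197280}{21325770719} = \frac{441733}{402384} + \frac{38580865920}{21325770719} = \frac{24944619829369307}{8581148924994096}$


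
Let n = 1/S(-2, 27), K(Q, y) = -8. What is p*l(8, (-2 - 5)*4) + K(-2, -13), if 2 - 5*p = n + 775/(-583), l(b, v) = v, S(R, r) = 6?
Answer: -224842/8745 ≈ -25.711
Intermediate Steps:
n = 1/6 ≈ 0.16667
p = 11063/17490 (p = 2/5 - (1/6 + 775/(-583))/5 = 2/5 - (1/6 + 775*(-1/583))/5 = 2/5 - (1/6 - 775/583)/5 = 2/5 - 1/5*(-4067/3498) = 2/5 + 4067/17490 = 11063/17490 ≈ 0.63253)
p*l(8, (-2 - 5)*4) + K(-2, -13) = 11063*((-2 - 5)*4)/17490 - 8 = 11063*(-7*4)/17490 - 8 = (11063/17490)*(-28) - 8 = -154882/8745 - 8 = -224842/8745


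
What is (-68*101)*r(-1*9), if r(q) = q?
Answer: 61812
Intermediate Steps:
(-68*101)*r(-1*9) = (-68*101)*(-1*9) = -6868*(-9) = 61812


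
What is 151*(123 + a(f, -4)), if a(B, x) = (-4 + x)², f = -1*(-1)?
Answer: 28237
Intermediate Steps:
f = 1
151*(123 + a(f, -4)) = 151*(123 + (-4 - 4)²) = 151*(123 + (-8)²) = 151*(123 + 64) = 151*187 = 28237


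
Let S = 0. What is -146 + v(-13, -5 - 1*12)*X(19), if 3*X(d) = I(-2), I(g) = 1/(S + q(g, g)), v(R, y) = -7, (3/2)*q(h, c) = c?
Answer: -577/4 ≈ -144.25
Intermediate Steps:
q(h, c) = 2*c/3
I(g) = 3/(2*g) (I(g) = 1/(0 + 2*g/3) = 1/(2*g/3) = 3/(2*g))
X(d) = -¼ (X(d) = ((3/2)/(-2))/3 = ((3/2)*(-½))/3 = (⅓)*(-¾) = -¼)
-146 + v(-13, -5 - 1*12)*X(19) = -146 - 7*(-¼) = -146 + 7/4 = -577/4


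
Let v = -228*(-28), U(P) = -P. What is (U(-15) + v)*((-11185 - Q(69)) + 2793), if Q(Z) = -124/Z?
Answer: -1234844892/23 ≈ -5.3689e+7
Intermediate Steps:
v = 6384
(U(-15) + v)*((-11185 - Q(69)) + 2793) = (-1*(-15) + 6384)*((-11185 - (-124)/69) + 2793) = (15 + 6384)*((-11185 - (-124)/69) + 2793) = 6399*((-11185 - 1*(-124/69)) + 2793) = 6399*((-11185 + 124/69) + 2793) = 6399*(-771641/69 + 2793) = 6399*(-578924/69) = -1234844892/23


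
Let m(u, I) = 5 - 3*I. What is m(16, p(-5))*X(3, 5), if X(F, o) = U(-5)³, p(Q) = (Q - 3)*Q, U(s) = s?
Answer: 14375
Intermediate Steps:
p(Q) = Q*(-3 + Q) (p(Q) = (-3 + Q)*Q = Q*(-3 + Q))
X(F, o) = -125 (X(F, o) = (-5)³ = -125)
m(16, p(-5))*X(3, 5) = (5 - (-15)*(-3 - 5))*(-125) = (5 - (-15)*(-8))*(-125) = (5 - 3*40)*(-125) = (5 - 120)*(-125) = -115*(-125) = 14375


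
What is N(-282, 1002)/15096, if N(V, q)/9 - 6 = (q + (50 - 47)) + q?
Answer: 6039/5032 ≈ 1.2001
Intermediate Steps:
N(V, q) = 81 + 18*q (N(V, q) = 54 + 9*((q + (50 - 47)) + q) = 54 + 9*((q + 3) + q) = 54 + 9*((3 + q) + q) = 54 + 9*(3 + 2*q) = 54 + (27 + 18*q) = 81 + 18*q)
N(-282, 1002)/15096 = (81 + 18*1002)/15096 = (81 + 18036)*(1/15096) = 18117*(1/15096) = 6039/5032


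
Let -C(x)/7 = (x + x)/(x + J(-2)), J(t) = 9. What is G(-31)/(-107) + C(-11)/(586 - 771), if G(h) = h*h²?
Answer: 5519574/19795 ≈ 278.84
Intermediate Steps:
G(h) = h³
C(x) = -14*x/(9 + x) (C(x) = -7*(x + x)/(x + 9) = -7*2*x/(9 + x) = -14*x/(9 + x))
G(-31)/(-107) + C(-11)/(586 - 771) = (-31)³/(-107) + (-14*(-11)/(9 - 11))/(586 - 771) = -29791*(-1/107) - 14*(-11)/(-2)/(-185) = 29791/107 - 14*(-11)*(-½)*(-1/185) = 29791/107 - 77*(-1/185) = 29791/107 + 77/185 = 5519574/19795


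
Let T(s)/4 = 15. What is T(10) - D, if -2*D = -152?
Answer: -16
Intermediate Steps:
D = 76 (D = -1/2*(-152) = 76)
T(s) = 60 (T(s) = 4*15 = 60)
T(10) - D = 60 - 1*76 = 60 - 76 = -16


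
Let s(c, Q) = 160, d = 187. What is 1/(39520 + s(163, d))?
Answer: 1/39680 ≈ 2.5202e-5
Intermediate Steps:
1/(39520 + s(163, d)) = 1/(39520 + 160) = 1/39680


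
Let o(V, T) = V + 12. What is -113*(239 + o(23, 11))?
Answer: -30962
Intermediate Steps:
o(V, T) = 12 + V
-113*(239 + o(23, 11)) = -113*(239 + (12 + 23)) = -113*(239 + 35) = -113*274 = -30962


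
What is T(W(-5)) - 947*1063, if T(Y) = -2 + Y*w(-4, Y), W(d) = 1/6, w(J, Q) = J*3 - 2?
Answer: -3019996/3 ≈ -1.0067e+6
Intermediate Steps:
w(J, Q) = -2 + 3*J (w(J, Q) = 3*J - 2 = -2 + 3*J)
W(d) = ⅙
T(Y) = -2 - 14*Y (T(Y) = -2 + Y*(-2 + 3*(-4)) = -2 + Y*(-2 - 12) = -2 + Y*(-14) = -2 - 14*Y)
T(W(-5)) - 947*1063 = (-2 - 14*⅙) - 947*1063 = (-2 - 7/3) - 1006661 = -13/3 - 1006661 = -3019996/3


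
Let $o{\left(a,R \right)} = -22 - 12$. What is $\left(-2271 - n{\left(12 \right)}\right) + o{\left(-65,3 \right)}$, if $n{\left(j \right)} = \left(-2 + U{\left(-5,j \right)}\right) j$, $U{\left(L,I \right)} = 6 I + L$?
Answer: $-3085$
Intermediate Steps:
$U{\left(L,I \right)} = L + 6 I$
$o{\left(a,R \right)} = -34$
$n{\left(j \right)} = j \left(-7 + 6 j\right)$ ($n{\left(j \right)} = \left(-2 + \left(-5 + 6 j\right)\right) j = \left(-7 + 6 j\right) j = j \left(-7 + 6 j\right)$)
$\left(-2271 - n{\left(12 \right)}\right) + o{\left(-65,3 \right)} = \left(-2271 - 12 \left(-7 + 6 \cdot 12\right)\right) - 34 = \left(-2271 - 12 \left(-7 + 72\right)\right) - 34 = \left(-2271 - 12 \cdot 65\right) - 34 = \left(-2271 - 780\right) - 34 = -3051 - 34 = -3085$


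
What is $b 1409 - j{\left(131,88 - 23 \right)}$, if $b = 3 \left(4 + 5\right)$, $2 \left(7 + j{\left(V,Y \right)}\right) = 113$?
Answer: $\frac{75987}{2} \approx 37994.0$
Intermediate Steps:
$j{\left(V,Y \right)} = \frac{99}{2}$ ($j{\left(V,Y \right)} = -7 + \frac{1}{2} \cdot 113 = -7 + \frac{113}{2} = \frac{99}{2}$)
$b = 27$ ($b = 3 \cdot 9 = 27$)
$b 1409 - j{\left(131,88 - 23 \right)} = 27 \cdot 1409 - \frac{99}{2} = 38043 - \frac{99}{2} = \frac{75987}{2}$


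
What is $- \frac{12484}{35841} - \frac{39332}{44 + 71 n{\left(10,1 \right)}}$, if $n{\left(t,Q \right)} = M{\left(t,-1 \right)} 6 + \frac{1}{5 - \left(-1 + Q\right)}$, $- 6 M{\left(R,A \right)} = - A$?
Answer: $\frac{1761923021}{573456} \approx 3072.5$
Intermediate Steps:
$M{\left(R,A \right)} = \frac{A}{6}$ ($M{\left(R,A \right)} = - \frac{\left(-1\right) A}{6} = \frac{A}{6}$)
$n{\left(t,Q \right)} = -1 + \frac{1}{6 - Q}$ ($n{\left(t,Q \right)} = \frac{1}{6} \left(-1\right) 6 + \frac{1}{5 - \left(-1 + Q\right)} = \left(- \frac{1}{6}\right) 6 + \frac{1}{6 - Q} = -1 + \frac{1}{6 - Q}$)
$- \frac{12484}{35841} - \frac{39332}{44 + 71 n{\left(10,1 \right)}} = - \frac{12484}{35841} - \frac{39332}{44 + 71 \frac{5 - 1}{-6 + 1}} = \left(-12484\right) \frac{1}{35841} - \frac{39332}{44 + 71 \frac{5 - 1}{-5}} = - \frac{12484}{35841} - \frac{39332}{44 + 71 \left(\left(- \frac{1}{5}\right) 4\right)} = - \frac{12484}{35841} - \frac{39332}{44 + 71 \left(- \frac{4}{5}\right)} = - \frac{12484}{35841} - \frac{39332}{44 - \frac{284}{5}} = - \frac{12484}{35841} - \frac{39332}{- \frac{64}{5}} = - \frac{12484}{35841} - - \frac{49165}{16} = - \frac{12484}{35841} + \frac{49165}{16} = \frac{1761923021}{573456}$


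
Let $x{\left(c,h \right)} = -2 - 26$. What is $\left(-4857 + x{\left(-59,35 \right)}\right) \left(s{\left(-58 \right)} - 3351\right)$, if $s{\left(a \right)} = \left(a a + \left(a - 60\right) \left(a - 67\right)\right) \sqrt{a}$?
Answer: $16369635 - 88486890 i \sqrt{58} \approx 1.637 \cdot 10^{7} - 6.739 \cdot 10^{8} i$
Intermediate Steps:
$x{\left(c,h \right)} = -28$
$s{\left(a \right)} = \sqrt{a} \left(a^{2} + \left(-67 + a\right) \left(-60 + a\right)\right)$ ($s{\left(a \right)} = \left(a^{2} + \left(-60 + a\right) \left(-67 + a\right)\right) \sqrt{a} = \left(a^{2} + \left(-67 + a\right) \left(-60 + a\right)\right) \sqrt{a} = \sqrt{a} \left(a^{2} + \left(-67 + a\right) \left(-60 + a\right)\right)$)
$\left(-4857 + x{\left(-59,35 \right)}\right) \left(s{\left(-58 \right)} - 3351\right) = \left(-4857 - 28\right) \left(\sqrt{-58} \left(4020 - -7366 + 2 \left(-58\right)^{2}\right) - 3351\right) = - 4885 \left(i \sqrt{58} \left(4020 + 7366 + 2 \cdot 3364\right) - 3351\right) = - 4885 \left(i \sqrt{58} \left(4020 + 7366 + 6728\right) - 3351\right) = - 4885 \left(i \sqrt{58} \cdot 18114 - 3351\right) = - 4885 \left(18114 i \sqrt{58} - 3351\right) = - 4885 \left(-3351 + 18114 i \sqrt{58}\right) = 16369635 - 88486890 i \sqrt{58}$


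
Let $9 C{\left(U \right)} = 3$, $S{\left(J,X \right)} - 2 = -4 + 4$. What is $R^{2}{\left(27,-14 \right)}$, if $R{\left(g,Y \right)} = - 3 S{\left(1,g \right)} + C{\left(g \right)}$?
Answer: $\frac{289}{9} \approx 32.111$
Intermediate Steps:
$S{\left(J,X \right)} = 2$ ($S{\left(J,X \right)} = 2 + \left(-4 + 4\right) = 2 + 0 = 2$)
$C{\left(U \right)} = \frac{1}{3}$ ($C{\left(U \right)} = \frac{1}{9} \cdot 3 = \frac{1}{3}$)
$R{\left(g,Y \right)} = - \frac{17}{3}$ ($R{\left(g,Y \right)} = \left(-3\right) 2 + \frac{1}{3} = -6 + \frac{1}{3} = - \frac{17}{3}$)
$R^{2}{\left(27,-14 \right)} = \left(- \frac{17}{3}\right)^{2} = \frac{289}{9}$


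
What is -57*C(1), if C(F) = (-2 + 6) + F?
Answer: -285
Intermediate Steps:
C(F) = 4 + F
-57*C(1) = -57*(4 + 1) = -57*5 = -285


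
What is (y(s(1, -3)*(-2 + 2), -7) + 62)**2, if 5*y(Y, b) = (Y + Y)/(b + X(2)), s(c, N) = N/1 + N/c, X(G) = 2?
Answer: 3844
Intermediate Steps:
s(c, N) = N + N/c (s(c, N) = N*1 + N/c = N + N/c)
y(Y, b) = 2*Y/(5*(2 + b)) (y(Y, b) = ((Y + Y)/(b + 2))/5 = ((2*Y)/(2 + b))/5 = (2*Y/(2 + b))/5 = 2*Y/(5*(2 + b)))
(y(s(1, -3)*(-2 + 2), -7) + 62)**2 = (2*((-3 - 3/1)*(-2 + 2))/(5*(2 - 7)) + 62)**2 = ((2/5)*((-3 - 3*1)*0)/(-5) + 62)**2 = ((2/5)*((-3 - 3)*0)*(-1/5) + 62)**2 = ((2/5)*(-6*0)*(-1/5) + 62)**2 = ((2/5)*0*(-1/5) + 62)**2 = (0 + 62)**2 = 62**2 = 3844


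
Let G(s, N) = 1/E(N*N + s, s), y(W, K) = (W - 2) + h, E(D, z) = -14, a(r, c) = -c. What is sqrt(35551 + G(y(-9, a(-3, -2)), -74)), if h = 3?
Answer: sqrt(6967982)/14 ≈ 188.55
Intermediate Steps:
y(W, K) = 1 + W (y(W, K) = (W - 2) + 3 = (-2 + W) + 3 = 1 + W)
G(s, N) = -1/14 (G(s, N) = 1/(-14) = -1/14)
sqrt(35551 + G(y(-9, a(-3, -2)), -74)) = sqrt(35551 - 1/14) = sqrt(497713/14) = sqrt(6967982)/14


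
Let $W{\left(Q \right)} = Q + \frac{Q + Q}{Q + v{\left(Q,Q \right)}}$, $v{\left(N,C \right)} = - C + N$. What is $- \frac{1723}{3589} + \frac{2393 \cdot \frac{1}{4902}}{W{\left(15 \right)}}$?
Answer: $- \frac{134996005}{299085726} \approx -0.45136$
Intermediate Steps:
$v{\left(N,C \right)} = N - C$
$W{\left(Q \right)} = 2 + Q$ ($W{\left(Q \right)} = Q + \frac{Q + Q}{Q + \left(Q - Q\right)} = Q + \frac{2 Q}{Q + 0} = Q + \frac{2 Q}{Q} = Q + 2 = 2 + Q$)
$- \frac{1723}{3589} + \frac{2393 \cdot \frac{1}{4902}}{W{\left(15 \right)}} = - \frac{1723}{3589} + \frac{2393 \cdot \frac{1}{4902}}{2 + 15} = \left(-1723\right) \frac{1}{3589} + \frac{2393 \cdot \frac{1}{4902}}{17} = - \frac{1723}{3589} + \frac{2393}{4902} \cdot \frac{1}{17} = - \frac{1723}{3589} + \frac{2393}{83334} = - \frac{134996005}{299085726}$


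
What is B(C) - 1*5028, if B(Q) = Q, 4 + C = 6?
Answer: -5026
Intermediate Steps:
C = 2 (C = -4 + 6 = 2)
B(C) - 1*5028 = 2 - 1*5028 = 2 - 5028 = -5026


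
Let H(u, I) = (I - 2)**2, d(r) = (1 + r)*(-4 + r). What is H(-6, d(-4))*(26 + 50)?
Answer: 36784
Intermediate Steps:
H(u, I) = (-2 + I)**2
H(-6, d(-4))*(26 + 50) = (-2 + (-4 + (-4)**2 - 3*(-4)))**2*(26 + 50) = (-2 + (-4 + 16 + 12))**2*76 = (-2 + 24)**2*76 = 22**2*76 = 484*76 = 36784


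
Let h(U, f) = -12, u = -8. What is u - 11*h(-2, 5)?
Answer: 124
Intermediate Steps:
u - 11*h(-2, 5) = -8 - 11*(-12) = -8 + 132 = 124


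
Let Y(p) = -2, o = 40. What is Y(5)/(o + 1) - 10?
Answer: -412/41 ≈ -10.049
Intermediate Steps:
Y(5)/(o + 1) - 10 = -2/(40 + 1) - 10 = -2/41 - 10 = -412/41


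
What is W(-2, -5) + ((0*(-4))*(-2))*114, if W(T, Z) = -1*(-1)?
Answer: 1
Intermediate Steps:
W(T, Z) = 1
W(-2, -5) + ((0*(-4))*(-2))*114 = 1 + ((0*(-4))*(-2))*114 = 1 + (0*(-2))*114 = 1 + 0*114 = 1 + 0 = 1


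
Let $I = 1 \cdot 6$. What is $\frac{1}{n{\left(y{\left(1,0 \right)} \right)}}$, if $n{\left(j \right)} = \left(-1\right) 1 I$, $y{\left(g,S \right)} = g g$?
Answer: $- \frac{1}{6} \approx -0.16667$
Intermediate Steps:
$I = 6$
$y{\left(g,S \right)} = g^{2}$
$n{\left(j \right)} = -6$ ($n{\left(j \right)} = \left(-1\right) 1 \cdot 6 = \left(-1\right) 6 = -6$)
$\frac{1}{n{\left(y{\left(1,0 \right)} \right)}} = \frac{1}{-6} = - \frac{1}{6}$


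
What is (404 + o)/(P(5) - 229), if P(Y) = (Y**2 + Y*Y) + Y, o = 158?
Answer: -281/87 ≈ -3.2299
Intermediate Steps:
P(Y) = Y + 2*Y**2 (P(Y) = (Y**2 + Y**2) + Y = 2*Y**2 + Y = Y + 2*Y**2)
(404 + o)/(P(5) - 229) = (404 + 158)/(5*(1 + 2*5) - 229) = 562/(5*(1 + 10) - 229) = 562/(5*11 - 229) = 562/(55 - 229) = 562/(-174) = 562*(-1/174) = -281/87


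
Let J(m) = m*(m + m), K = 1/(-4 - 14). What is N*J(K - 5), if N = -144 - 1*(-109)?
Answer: -289835/162 ≈ -1789.1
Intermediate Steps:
N = -35 (N = -144 + 109 = -35)
K = -1/18 (K = 1/(-18) = -1/18 ≈ -0.055556)
J(m) = 2*m**2 (J(m) = m*(2*m) = 2*m**2)
N*J(K - 5) = -70*(-1/18 - 5)**2 = -70*(-91/18)**2 = -70*8281/324 = -35*8281/162 = -289835/162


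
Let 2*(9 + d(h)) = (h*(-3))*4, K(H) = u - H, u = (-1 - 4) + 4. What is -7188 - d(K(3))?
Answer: -7203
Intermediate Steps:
u = -1 (u = -5 + 4 = -1)
K(H) = -1 - H
d(h) = -9 - 6*h (d(h) = -9 + ((h*(-3))*4)/2 = -9 + (-3*h*4)/2 = -9 + (-12*h)/2 = -9 - 6*h)
-7188 - d(K(3)) = -7188 - (-9 - 6*(-1 - 1*3)) = -7188 - (-9 - 6*(-1 - 3)) = -7188 - (-9 - 6*(-4)) = -7188 - (-9 + 24) = -7188 - 1*15 = -7188 - 15 = -7203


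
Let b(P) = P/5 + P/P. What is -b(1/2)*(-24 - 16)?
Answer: 44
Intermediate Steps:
b(P) = 1 + P/5 (b(P) = P*(⅕) + 1 = P/5 + 1 = 1 + P/5)
-b(1/2)*(-24 - 16) = -(1 + (⅕)/2)*(-24 - 16) = -(1 + (⅕)*(½))*(-40) = -(1 + ⅒)*(-40) = -11*(-40)/10 = -1*(-44) = 44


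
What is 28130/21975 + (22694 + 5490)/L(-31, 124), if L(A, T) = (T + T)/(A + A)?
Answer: -30961544/4395 ≈ -7044.7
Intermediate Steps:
L(A, T) = T/A (L(A, T) = (2*T)/((2*A)) = (2*T)*(1/(2*A)) = T/A)
28130/21975 + (22694 + 5490)/L(-31, 124) = 28130/21975 + (22694 + 5490)/((124/(-31))) = 28130*(1/21975) + 28184/((124*(-1/31))) = 5626/4395 + 28184/(-4) = 5626/4395 + 28184*(-¼) = 5626/4395 - 7046 = -30961544/4395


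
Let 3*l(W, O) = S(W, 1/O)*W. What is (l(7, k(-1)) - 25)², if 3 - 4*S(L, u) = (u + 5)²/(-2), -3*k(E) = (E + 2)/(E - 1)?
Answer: 83521/576 ≈ 145.00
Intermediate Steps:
k(E) = -(2 + E)/(3*(-1 + E)) (k(E) = -(E + 2)/(3*(E - 1)) = -(2 + E)/(3*(-1 + E)))
S(L, u) = ¾ + (5 + u)²/8 (S(L, u) = ¾ - (u + 5)²/(4*(-2)) = ¾ - (5 + u)²*(-1)/(4*2) = ¾ - (-1)*(5 + u)²/8 = ¾ + (5 + u)²/8)
l(W, O) = W*(¾ + (5 + 1/O)²/8)/3 (l(W, O) = ((¾ + (5 + 1/O)²/8)*W)/3 = (W*(¾ + (5 + 1/O)²/8))/3 = W*(¾ + (5 + 1/O)²/8)/3)
(l(7, k(-1)) - 25)² = ((1/24)*7*(1 + 10*((-2 - 1*(-1))/(3*(-1 - 1))) + 31*((-2 - 1*(-1))/(3*(-1 - 1)))²)/((-2 - 1*(-1))/(3*(-1 - 1)))² - 25)² = ((1/24)*7*(1 + 10*((⅓)*(-2 + 1)/(-2)) + 31*((⅓)*(-2 + 1)/(-2))²)/((⅓)*(-2 + 1)/(-2))² - 25)² = ((1/24)*7*(1 + 10*((⅓)*(-½)*(-1)) + 31*((⅓)*(-½)*(-1))²)/((⅓)*(-½)*(-1))² - 25)² = ((1/24)*7*(1 + 10*(⅙) + 31*(⅙)²)/(⅙)² - 25)² = ((1/24)*7*36*(1 + 5/3 + 31*(1/36)) - 25)² = ((1/24)*7*36*(1 + 5/3 + 31/36) - 25)² = ((1/24)*7*36*(127/36) - 25)² = (889/24 - 25)² = (289/24)² = 83521/576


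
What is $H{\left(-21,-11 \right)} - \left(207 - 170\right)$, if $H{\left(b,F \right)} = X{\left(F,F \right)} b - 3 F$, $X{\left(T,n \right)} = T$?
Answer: $227$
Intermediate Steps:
$H{\left(b,F \right)} = - 3 F + F b$ ($H{\left(b,F \right)} = F b - 3 F = - 3 F + F b$)
$H{\left(-21,-11 \right)} - \left(207 - 170\right) = - 11 \left(-3 - 21\right) - \left(207 - 170\right) = \left(-11\right) \left(-24\right) - 37 = 264 - 37 = 227$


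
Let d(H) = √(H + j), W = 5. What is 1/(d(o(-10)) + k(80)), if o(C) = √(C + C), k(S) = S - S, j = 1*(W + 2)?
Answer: (7 + 2*I*√5)^(-½) ≈ 0.33304 - 0.097305*I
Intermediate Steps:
j = 7 (j = 1*(5 + 2) = 1*7 = 7)
k(S) = 0
o(C) = √2*√C (o(C) = √(2*C) = √2*√C)
d(H) = √(7 + H) (d(H) = √(H + 7) = √(7 + H))
1/(d(o(-10)) + k(80)) = 1/(√(7 + √2*√(-10)) + 0) = 1/(√(7 + √2*(I*√10)) + 0) = 1/(√(7 + 2*I*√5) + 0) = 1/(√(7 + 2*I*√5)) = (7 + 2*I*√5)^(-½)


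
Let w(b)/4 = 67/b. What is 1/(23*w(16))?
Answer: 4/1541 ≈ 0.0025957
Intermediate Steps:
w(b) = 268/b (w(b) = 4*(67/b) = 268/b)
1/(23*w(16)) = 1/(23*(268/16)) = 1/(23*(268*(1/16))) = 1/(23*(67/4)) = 1/(1541/4) = 4/1541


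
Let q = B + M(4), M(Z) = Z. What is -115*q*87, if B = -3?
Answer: -10005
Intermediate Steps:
q = 1 (q = -3 + 4 = 1)
-115*q*87 = -115*1*87 = -115*87 = -10005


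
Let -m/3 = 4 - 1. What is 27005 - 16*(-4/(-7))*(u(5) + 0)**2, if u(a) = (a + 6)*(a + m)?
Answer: 65131/7 ≈ 9304.4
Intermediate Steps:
m = -9 (m = -3*(4 - 1) = -3*3 = -9)
u(a) = (-9 + a)*(6 + a) (u(a) = (a + 6)*(a - 9) = (6 + a)*(-9 + a) = (-9 + a)*(6 + a))
27005 - 16*(-4/(-7))*(u(5) + 0)**2 = 27005 - 16*(-4/(-7))*((-54 + 5**2 - 3*5) + 0)**2 = 27005 - 16*(-4*(-1/7))*((-54 + 25 - 15) + 0)**2 = 27005 - 16*(4/7)*(-44 + 0)**2 = 27005 - 64*(-44)**2/7 = 27005 - 64*1936/7 = 27005 - 1*123904/7 = 27005 - 123904/7 = 65131/7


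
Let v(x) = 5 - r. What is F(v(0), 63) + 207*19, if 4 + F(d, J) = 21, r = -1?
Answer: 3950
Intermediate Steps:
v(x) = 6 (v(x) = 5 - 1*(-1) = 5 + 1 = 6)
F(d, J) = 17 (F(d, J) = -4 + 21 = 17)
F(v(0), 63) + 207*19 = 17 + 207*19 = 17 + 3933 = 3950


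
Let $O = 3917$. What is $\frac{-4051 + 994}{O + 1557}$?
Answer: $- \frac{3057}{5474} \approx -0.55846$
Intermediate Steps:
$\frac{-4051 + 994}{O + 1557} = \frac{-4051 + 994}{3917 + 1557} = - \frac{3057}{5474}$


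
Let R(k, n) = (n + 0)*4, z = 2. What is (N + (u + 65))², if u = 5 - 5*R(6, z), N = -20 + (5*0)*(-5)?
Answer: 100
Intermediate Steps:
N = -20 (N = -20 + 0*(-5) = -20 + 0 = -20)
R(k, n) = 4*n (R(k, n) = n*4 = 4*n)
u = -35 (u = 5 - 20*2 = 5 - 5*8 = 5 - 40 = -35)
(N + (u + 65))² = (-20 + (-35 + 65))² = (-20 + 30)² = 10² = 100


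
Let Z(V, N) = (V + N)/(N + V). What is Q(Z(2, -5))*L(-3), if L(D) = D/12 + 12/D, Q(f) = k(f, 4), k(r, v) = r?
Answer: -17/4 ≈ -4.2500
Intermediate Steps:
Z(V, N) = 1 (Z(V, N) = (N + V)/(N + V) = 1)
Q(f) = f
L(D) = 12/D + D/12 (L(D) = D*(1/12) + 12/D = D/12 + 12/D = 12/D + D/12)
Q(Z(2, -5))*L(-3) = 1*(12/(-3) + (1/12)*(-3)) = 1*(12*(-⅓) - ¼) = 1*(-4 - ¼) = 1*(-17/4) = -17/4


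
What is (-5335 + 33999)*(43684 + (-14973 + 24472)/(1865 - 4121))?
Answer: 353074570715/282 ≈ 1.2520e+9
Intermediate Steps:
(-5335 + 33999)*(43684 + (-14973 + 24472)/(1865 - 4121)) = 28664*(43684 + 9499/(-2256)) = 28664*(43684 + 9499*(-1/2256)) = 28664*(43684 - 9499/2256) = 28664*(98541605/2256) = 353074570715/282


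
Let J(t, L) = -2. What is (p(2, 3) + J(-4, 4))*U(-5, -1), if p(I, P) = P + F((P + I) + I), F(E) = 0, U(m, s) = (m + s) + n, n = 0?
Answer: -6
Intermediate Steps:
U(m, s) = m + s (U(m, s) = (m + s) + 0 = m + s)
p(I, P) = P (p(I, P) = P + 0 = P)
(p(2, 3) + J(-4, 4))*U(-5, -1) = (3 - 2)*(-5 - 1) = 1*(-6) = -6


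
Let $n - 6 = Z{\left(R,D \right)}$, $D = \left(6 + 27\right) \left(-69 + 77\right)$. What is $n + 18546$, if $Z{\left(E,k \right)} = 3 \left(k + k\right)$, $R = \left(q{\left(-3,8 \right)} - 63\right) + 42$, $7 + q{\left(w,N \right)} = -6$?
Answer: $20136$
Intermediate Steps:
$D = 264$ ($D = 33 \cdot 8 = 264$)
$q{\left(w,N \right)} = -13$ ($q{\left(w,N \right)} = -7 - 6 = -13$)
$R = -34$ ($R = \left(-13 - 63\right) + 42 = -76 + 42 = -34$)
$Z{\left(E,k \right)} = 6 k$ ($Z{\left(E,k \right)} = 3 \cdot 2 k = 6 k$)
$n = 1590$ ($n = 6 + 6 \cdot 264 = 6 + 1584 = 1590$)
$n + 18546 = 1590 + 18546 = 20136$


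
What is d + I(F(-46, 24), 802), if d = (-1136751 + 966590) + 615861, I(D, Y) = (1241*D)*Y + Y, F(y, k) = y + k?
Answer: -21449702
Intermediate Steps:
F(y, k) = k + y
I(D, Y) = Y + 1241*D*Y (I(D, Y) = 1241*D*Y + Y = Y + 1241*D*Y)
d = 445700 (d = -170161 + 615861 = 445700)
d + I(F(-46, 24), 802) = 445700 + 802*(1 + 1241*(24 - 46)) = 445700 + 802*(1 + 1241*(-22)) = 445700 + 802*(1 - 27302) = 445700 + 802*(-27301) = 445700 - 21895402 = -21449702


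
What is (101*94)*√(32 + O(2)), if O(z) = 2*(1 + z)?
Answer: 9494*√38 ≈ 58525.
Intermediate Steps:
O(z) = 2 + 2*z
(101*94)*√(32 + O(2)) = (101*94)*√(32 + (2 + 2*2)) = 9494*√(32 + (2 + 4)) = 9494*√(32 + 6) = 9494*√38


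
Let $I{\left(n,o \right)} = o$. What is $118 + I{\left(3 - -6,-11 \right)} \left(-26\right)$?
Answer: $404$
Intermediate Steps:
$118 + I{\left(3 - -6,-11 \right)} \left(-26\right) = 118 - -286 = 118 + 286 = 404$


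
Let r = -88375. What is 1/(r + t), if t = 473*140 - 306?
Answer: -1/22461 ≈ -4.4522e-5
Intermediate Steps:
t = 65914 (t = 66220 - 306 = 65914)
1/(r + t) = 1/(-88375 + 65914) = 1/(-22461) = -1/22461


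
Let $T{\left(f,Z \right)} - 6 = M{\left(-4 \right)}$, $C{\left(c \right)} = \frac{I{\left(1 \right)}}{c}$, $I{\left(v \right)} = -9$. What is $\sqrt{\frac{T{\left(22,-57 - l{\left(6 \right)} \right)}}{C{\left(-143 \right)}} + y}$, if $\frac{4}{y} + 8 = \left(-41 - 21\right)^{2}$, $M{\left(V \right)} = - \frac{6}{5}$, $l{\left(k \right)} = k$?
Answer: $\frac{\sqrt{15781941735}}{14385} \approx 8.7331$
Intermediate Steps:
$C{\left(c \right)} = - \frac{9}{c}$
$M{\left(V \right)} = - \frac{6}{5}$ ($M{\left(V \right)} = \left(-6\right) \frac{1}{5} = - \frac{6}{5}$)
$T{\left(f,Z \right)} = \frac{24}{5}$ ($T{\left(f,Z \right)} = 6 - \frac{6}{5} = \frac{24}{5}$)
$y = \frac{1}{959}$ ($y = \frac{4}{-8 + \left(-41 - 21\right)^{2}} = \frac{4}{-8 + \left(-62\right)^{2}} = \frac{4}{-8 + 3844} = \frac{4}{3836} = 4 \cdot \frac{1}{3836} = \frac{1}{959} \approx 0.0010428$)
$\sqrt{\frac{T{\left(22,-57 - l{\left(6 \right)} \right)}}{C{\left(-143 \right)}} + y} = \sqrt{\frac{24}{5 \left(- \frac{9}{-143}\right)} + \frac{1}{959}} = \sqrt{\frac{24}{5 \left(\left(-9\right) \left(- \frac{1}{143}\right)\right)} + \frac{1}{959}} = \sqrt{\frac{24}{5 \cdot \frac{9}{143}} + \frac{1}{959}} = \sqrt{\frac{24}{5} \cdot \frac{143}{9} + \frac{1}{959}} = \sqrt{\frac{1144}{15} + \frac{1}{959}} = \sqrt{\frac{1097111}{14385}} = \frac{\sqrt{15781941735}}{14385}$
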